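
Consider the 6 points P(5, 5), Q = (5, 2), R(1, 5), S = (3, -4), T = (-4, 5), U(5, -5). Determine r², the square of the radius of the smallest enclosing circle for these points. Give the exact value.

45.25

By Welzl's lemma the MEC is supported by two points (diametrically opposite) or three points (on a circumcircle).
The farthest pair is T–U with squared distance 181. The circle on this segment as diameter has centre (0.5, 0) and r² = 181/4 = 45.25.
Check P: distance² to centre = 45.25 ≤ 45.25, so it lies inside.
All remaining points lie in this disk, and no smaller disk contains both endpoints, so this is the minimum enclosing circle.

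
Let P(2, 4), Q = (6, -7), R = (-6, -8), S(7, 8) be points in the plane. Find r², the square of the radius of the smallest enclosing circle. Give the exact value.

By Welzl's lemma the MEC is supported by two points (diametrically opposite) or three points (on a circumcircle).
The farthest pair is R–S with squared distance 425. The circle on this segment as diameter has centre (0.5, 0) and r² = 425/4 = 106.25.
Check P: distance² to centre = 18.25 ≤ 106.25, so it lies inside.
All remaining points lie in this disk, and no smaller disk contains both endpoints, so this is the minimum enclosing circle.

106.25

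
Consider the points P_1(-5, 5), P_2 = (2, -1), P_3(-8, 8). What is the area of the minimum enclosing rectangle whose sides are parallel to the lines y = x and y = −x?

In coordinates u = x + y, v = x − y the rectangle is axis-aligned; the map (x,y)→(u,v) scales areas by 2.
u-values: 0, 1, 0; range = 1 − 0 = 1.
v-values: -10, 3, -16; range = 3 − (-16) = 19.
Area = (1 × 19) / 2 = 9.5.

9.5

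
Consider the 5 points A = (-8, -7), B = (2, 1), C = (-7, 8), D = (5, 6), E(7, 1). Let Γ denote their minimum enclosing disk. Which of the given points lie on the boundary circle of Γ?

A, C, D

A smallest enclosing disk is always determined by at most three of the input points on its boundary.
The minimum enclosing circle is determined by three boundary points: A, C, D.
Their circumcentre is (-15/7, 1/7) with r² = 4181/49.
The farthest remaining point E is at distance² 4132/49 ≤ 4181/49.
The points at distance exactly r from the centre are A, C, D — 3 points.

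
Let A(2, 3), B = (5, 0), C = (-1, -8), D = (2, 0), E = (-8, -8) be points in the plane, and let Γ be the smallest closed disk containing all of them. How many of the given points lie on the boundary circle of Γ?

By Welzl's lemma the MEC is supported by two points (diametrically opposite) or three points (on a circumcircle).
The minimum enclosing circle is determined by three boundary points: A, B, E.
Their circumcentre is (-71/42, -155/42) with r² = 51493/882.
The farthest remaining point D is at distance² 24025/882 ≤ 51493/882.
The points at distance exactly r from the centre are A, B, E — 3 points.

3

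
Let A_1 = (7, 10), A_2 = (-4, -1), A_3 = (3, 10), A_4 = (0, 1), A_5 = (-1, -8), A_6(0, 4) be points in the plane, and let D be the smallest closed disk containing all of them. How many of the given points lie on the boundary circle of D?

The farthest pair is A_1–A_5 with squared distance 388. The circle on this segment as diameter has centre (3, 1) and r² = 388/4 = 97.
Check A_2: distance² to centre = 53 ≤ 97, so it lies inside.
All remaining points lie in this disk, and no smaller disk contains both endpoints, so this is the minimum enclosing circle.
The points at distance exactly r from the centre are A_1, A_5 — 2 points.

2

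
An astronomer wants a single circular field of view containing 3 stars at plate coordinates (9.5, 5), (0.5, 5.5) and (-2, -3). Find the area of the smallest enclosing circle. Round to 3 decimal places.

Call the three points A, B, C in the order given.
Side lengths²: AB² = 81.25, AC² = 196.25, BC² = 78.5.
Since AC² = 196.25 ≥ 81.25 + 78.5 = 159.75, the angle opposite AC is not acute, so the smallest enclosing circle has AC as diameter.
Centre = midpoint of AC = (3.75, 1), r² = 196.25/4 = 49.0625.
Area = π·r² = π·49.0625 ≈ 154.134.

154.134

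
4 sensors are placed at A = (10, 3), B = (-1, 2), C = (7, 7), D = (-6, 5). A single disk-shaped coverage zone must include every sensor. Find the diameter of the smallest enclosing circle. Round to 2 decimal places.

16.12

A smallest enclosing disk is always determined by at most three of the input points on its boundary.
The farthest pair is A–D with squared distance 260. The circle on this segment as diameter has centre (2, 4) and r² = 260/4 = 65.
Check B: distance² to centre = 13 ≤ 65, so it lies inside.
All remaining points lie in this disk, and no smaller disk contains both endpoints, so this is the minimum enclosing circle.
Diameter = 2r = 2√65 ≈ 16.12.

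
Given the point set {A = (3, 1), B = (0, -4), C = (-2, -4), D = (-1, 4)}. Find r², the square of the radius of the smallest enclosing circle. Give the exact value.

The minimum enclosing circle is determined by three boundary points: A, C, D.
Their circumcentre is (-13/14, -1/14) with r² = 1625/98.
The farthest remaining point B is at distance² 1597/98 ≤ 1625/98.

1625/98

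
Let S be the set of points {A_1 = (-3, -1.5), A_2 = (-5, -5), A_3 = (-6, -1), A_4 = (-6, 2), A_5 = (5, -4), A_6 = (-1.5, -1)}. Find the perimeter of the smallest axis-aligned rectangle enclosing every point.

36

Width = max x − min x = 5 − (-6) = 11.
Height = max y − min y = 2 − (-5) = 7.
Perimeter = 2(11 + 7) = 36.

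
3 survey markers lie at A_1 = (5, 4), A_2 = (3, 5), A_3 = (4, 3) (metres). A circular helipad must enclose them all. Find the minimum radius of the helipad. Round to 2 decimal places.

1.18

Side lengths²: A_1A_2² = 5, A_1A_3² = 2, A_2A_3² = 5.
Since A_2A_3² = 5 < 5 + 2 = 7, the triangle is acute, so the smallest enclosing circle is the circumcircle.
Circumcentre = (23/6, 25/6), r² = 25/18.
r = √(25/18) ≈ 1.18.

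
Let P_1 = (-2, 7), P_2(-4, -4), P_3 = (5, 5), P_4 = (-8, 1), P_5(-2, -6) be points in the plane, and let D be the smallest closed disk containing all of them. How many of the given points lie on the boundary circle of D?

By Welzl's lemma the MEC is supported by two points (diametrically opposite) or three points (on a circumcircle).
The minimum enclosing circle is determined by three boundary points: P_3, P_4, P_5.
Their circumcentre is (-41/46, 47/46) with r² = 53465/1058.
The farthest remaining point P_1 is at distance² 39113/1058 ≤ 53465/1058.
The points at distance exactly r from the centre are P_3, P_4, P_5 — 3 points.

3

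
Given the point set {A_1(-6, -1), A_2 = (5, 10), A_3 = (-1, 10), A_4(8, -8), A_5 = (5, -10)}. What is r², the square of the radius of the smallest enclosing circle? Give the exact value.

109

By Welzl's lemma the MEC is supported by two points (diametrically opposite) or three points (on a circumcircle).
The farthest pair is A_3–A_5 with squared distance 436. The circle on this segment as diameter has centre (2, 0) and r² = 436/4 = 109.
Check A_1: distance² to centre = 65 ≤ 109, so it lies inside.
All remaining points lie in this disk, and no smaller disk contains both endpoints, so this is the minimum enclosing circle.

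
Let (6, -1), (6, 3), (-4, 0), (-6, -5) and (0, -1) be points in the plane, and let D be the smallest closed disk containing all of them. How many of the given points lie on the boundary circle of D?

2

By Welzl's lemma the MEC is supported by two points (diametrically opposite) or three points (on a circumcircle).
The farthest pair is (6, 3)–(-6, -5) with squared distance 208. The circle on this segment as diameter has centre (0, -1) and r² = 208/4 = 52.
Check (6, -1): distance² to centre = 36 ≤ 52, so it lies inside.
All remaining points lie in this disk, and no smaller disk contains both endpoints, so this is the minimum enclosing circle.
The points at distance exactly r from the centre are (6, 3), (-6, -5) — 2 points.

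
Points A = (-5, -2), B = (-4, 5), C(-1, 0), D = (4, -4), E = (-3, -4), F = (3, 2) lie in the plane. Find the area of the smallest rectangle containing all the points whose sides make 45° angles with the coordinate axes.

In coordinates u = x + y, v = x − y the rectangle is axis-aligned; the map (x,y)→(u,v) scales areas by 2.
u-values: -7, 1, -1, 0, -7, 5; range = 5 − (-7) = 12.
v-values: -3, -9, -1, 8, 1, 1; range = 8 − (-9) = 17.
Area = (12 × 17) / 2 = 102.

102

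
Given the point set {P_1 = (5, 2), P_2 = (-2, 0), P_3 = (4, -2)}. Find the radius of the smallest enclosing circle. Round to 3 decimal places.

3.651

Side lengths²: P_1P_2² = 53, P_1P_3² = 17, P_2P_3² = 40.
Since P_1P_2² = 53 < 40 + 17 = 57, the triangle is acute, so the smallest enclosing circle is the circumcircle.
Circumcentre = (41/26, 19/26), r² = 4505/338.
r = √(4505/338) ≈ 3.651.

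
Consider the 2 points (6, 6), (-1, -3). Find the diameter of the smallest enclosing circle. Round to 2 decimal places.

The smallest circle enclosing two points has them as diameter endpoints.
Centre = midpoint = (2.5, 1.5); r² = |(6, 6)−(-1, -3)|²/4 = 130/4 = 32.5.
Diameter = 2r = 2√(32.5) ≈ 11.40.

11.40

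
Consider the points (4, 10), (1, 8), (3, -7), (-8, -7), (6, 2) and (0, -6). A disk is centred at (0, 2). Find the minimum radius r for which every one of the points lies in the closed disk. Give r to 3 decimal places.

The required radius is the distance from (0, 2) to the farthest point.
Squared distances: 80, 37, 90, 145, 36, 64.
Maximum is 145, attained at (-8, -7).
r = √145 ≈ 12.042.

12.042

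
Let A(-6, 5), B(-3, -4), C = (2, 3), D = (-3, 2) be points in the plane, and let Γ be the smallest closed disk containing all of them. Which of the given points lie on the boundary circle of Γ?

A, B, C

The minimum enclosing circle of a finite set is fixed by two of the points (as a diameter) or three (as a circumcircle).
The minimum enclosing circle is determined by three boundary points: A, B, C.
Their circumcentre is (-30/11, 12/11) with r² = 3145/121.
The farthest remaining point D is at distance² 109/121 ≤ 3145/121.
The points at distance exactly r from the centre are A, B, C — 3 points.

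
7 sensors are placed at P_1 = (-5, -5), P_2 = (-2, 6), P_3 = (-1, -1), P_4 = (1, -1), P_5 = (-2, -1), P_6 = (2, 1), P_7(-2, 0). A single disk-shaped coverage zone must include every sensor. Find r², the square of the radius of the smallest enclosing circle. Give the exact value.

32.5

By Welzl's lemma the MEC is supported by two points (diametrically opposite) or three points (on a circumcircle).
The farthest pair is P_1–P_2 with squared distance 130. The circle on this segment as diameter has centre (-3.5, 0.5) and r² = 130/4 = 32.5.
Check P_3: distance² to centre = 8.5 ≤ 32.5, so it lies inside.
All remaining points lie in this disk, and no smaller disk contains both endpoints, so this is the minimum enclosing circle.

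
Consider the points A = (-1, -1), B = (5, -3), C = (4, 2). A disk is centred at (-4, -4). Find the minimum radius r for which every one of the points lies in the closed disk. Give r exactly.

10

The required radius is the distance from (-4, -4) to the farthest point.
Squared distances: 18, 82, 100.
Maximum is 100, attained at C.
r = √100 = 10.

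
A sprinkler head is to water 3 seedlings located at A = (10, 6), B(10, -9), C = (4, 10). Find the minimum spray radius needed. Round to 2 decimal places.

9.96

Side lengths²: AB² = 225, AC² = 52, BC² = 397.
Since BC² = 397 ≥ 225 + 52 = 277, the angle opposite BC is not acute, so the smallest enclosing circle has BC as diameter.
Centre = midpoint of BC = (7, 0.5), r² = 397/4 = 99.25.
r = √(99.25) ≈ 9.96.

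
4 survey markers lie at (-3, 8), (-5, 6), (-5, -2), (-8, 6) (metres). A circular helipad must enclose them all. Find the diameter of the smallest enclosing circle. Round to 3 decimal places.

The farthest pair is (-3, 8)–(-5, -2) with squared distance 104. The circle on this segment as diameter has centre (-4, 3) and r² = 104/4 = 26.
Check (-5, 6): distance² to centre = 10 ≤ 26, so it lies inside.
All remaining points lie in this disk, and no smaller disk contains both endpoints, so this is the minimum enclosing circle.
Diameter = 2r = 2√26 ≈ 10.198.

10.198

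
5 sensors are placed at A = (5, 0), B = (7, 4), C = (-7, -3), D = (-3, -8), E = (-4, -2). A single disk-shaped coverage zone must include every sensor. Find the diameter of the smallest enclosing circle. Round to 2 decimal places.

15.98

The minimum enclosing circle of a finite set is fixed by two of the points (as a diameter) or three (as a circumcircle).
The minimum enclosing circle is determined by three boundary points: B, C, D.
Their circumcentre is (5/7, -13/14) with r² = 12505/196.
The farthest remaining point E is at distance² 4581/196 ≤ 12505/196.
Diameter = 2r = 2√(12505/196) ≈ 15.98.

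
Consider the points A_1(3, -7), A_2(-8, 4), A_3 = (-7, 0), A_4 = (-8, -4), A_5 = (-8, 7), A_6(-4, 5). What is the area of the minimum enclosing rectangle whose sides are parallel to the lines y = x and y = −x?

In coordinates u = x + y, v = x − y the rectangle is axis-aligned; the map (x,y)→(u,v) scales areas by 2.
u-values: -4, -4, -7, -12, -1, 1; range = 1 − (-12) = 13.
v-values: 10, -12, -7, -4, -15, -9; range = 10 − (-15) = 25.
Area = (13 × 25) / 2 = 162.5.

162.5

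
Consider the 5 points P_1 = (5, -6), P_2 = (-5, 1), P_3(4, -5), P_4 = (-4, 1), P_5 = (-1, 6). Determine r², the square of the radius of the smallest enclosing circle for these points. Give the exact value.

The minimum enclosing circle is determined by three boundary points: P_1, P_2, P_5.
Their circumcentre is (21/13, -5/26) with r² = 30545/676.
The farthest remaining point P_4 is at distance² 22277/676 ≤ 30545/676.

30545/676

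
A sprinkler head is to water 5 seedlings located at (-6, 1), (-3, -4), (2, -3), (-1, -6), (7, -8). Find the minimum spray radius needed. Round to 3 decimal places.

The farthest pair is (-6, 1)–(7, -8) with squared distance 250. The circle on this segment as diameter has centre (0.5, -3.5) and r² = 250/4 = 62.5.
Check (-3, -4): distance² to centre = 12.5 ≤ 62.5, so it lies inside.
All remaining points lie in this disk, and no smaller disk contains both endpoints, so this is the minimum enclosing circle.
r = √(62.5) ≈ 7.906.

7.906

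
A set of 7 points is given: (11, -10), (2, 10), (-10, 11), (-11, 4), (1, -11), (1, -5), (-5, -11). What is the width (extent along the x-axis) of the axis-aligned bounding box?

22

max x = 11, min x = -11, so width = 22.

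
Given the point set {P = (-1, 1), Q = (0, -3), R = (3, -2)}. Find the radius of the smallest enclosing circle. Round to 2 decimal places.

2.51

Side lengths²: PQ² = 17, PR² = 25, QR² = 10.
Since PR² = 25 < 17 + 10 = 27, the triangle is acute, so the smallest enclosing circle is the circumcircle.
Circumcentre = (23/26, -17/26), r² = 2125/338.
r = √(2125/338) ≈ 2.51.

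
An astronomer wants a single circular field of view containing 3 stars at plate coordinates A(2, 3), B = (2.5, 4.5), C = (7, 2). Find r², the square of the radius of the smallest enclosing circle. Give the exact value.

6.728515625

Side lengths²: AB² = 2.5, AC² = 26, BC² = 26.5.
Since BC² = 26.5 < 26 + 2.5 = 28.5, the triangle is acute, so the smallest enclosing circle is the circumcircle.
Circumcentre = (4.59375, 2.96875), r² = 6.728515625.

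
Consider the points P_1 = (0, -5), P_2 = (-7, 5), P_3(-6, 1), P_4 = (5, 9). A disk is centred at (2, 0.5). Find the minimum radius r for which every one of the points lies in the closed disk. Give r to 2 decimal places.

10.06

The required radius is the distance from (2, 0.5) to the farthest point.
Squared distances: 34.25, 101.25, 64.25, 81.25.
Maximum is 101.25, attained at P_2.
r = √(101.25) ≈ 10.06.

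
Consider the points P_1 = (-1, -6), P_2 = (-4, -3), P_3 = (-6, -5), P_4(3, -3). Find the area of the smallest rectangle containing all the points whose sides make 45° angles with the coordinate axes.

38.5

In coordinates u = x + y, v = x − y the rectangle is axis-aligned; the map (x,y)→(u,v) scales areas by 2.
u-values: -7, -7, -11, 0; range = 0 − (-11) = 11.
v-values: 5, -1, -1, 6; range = 6 − (-1) = 7.
Area = (11 × 7) / 2 = 38.5.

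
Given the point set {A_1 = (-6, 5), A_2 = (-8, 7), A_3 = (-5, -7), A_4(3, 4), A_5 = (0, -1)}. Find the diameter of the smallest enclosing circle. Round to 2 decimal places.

15.31

By Welzl's lemma the MEC is supported by two points (diametrically opposite) or three points (on a circumcircle).
The minimum enclosing circle is determined by three boundary points: A_2, A_3, A_4.
Their circumcentre is (-223/58, 33/58) with r² = 98605/1682.
The farthest remaining point A_1 is at distance² 40837/1682 ≤ 98605/1682.
Diameter = 2r = 2√(98605/1682) ≈ 15.31.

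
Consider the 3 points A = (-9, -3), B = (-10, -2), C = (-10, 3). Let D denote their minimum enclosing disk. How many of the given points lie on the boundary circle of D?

2

Side lengths²: AB² = 2, AC² = 37, BC² = 25.
Since AC² = 37 ≥ 25 + 2 = 27, the angle opposite AC is not acute, so the smallest enclosing circle has AC as diameter.
Centre = midpoint of AC = (-9.5, 0), r² = 37/4 = 9.25.
The points at distance exactly r from the centre are A, C — 2 points.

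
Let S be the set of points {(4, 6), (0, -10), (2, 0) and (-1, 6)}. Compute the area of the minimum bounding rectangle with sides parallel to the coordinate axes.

x ranges over [-1, 4], width 5.
y ranges over [-10, 6], height 16.
Area = 5 × 16 = 80.

80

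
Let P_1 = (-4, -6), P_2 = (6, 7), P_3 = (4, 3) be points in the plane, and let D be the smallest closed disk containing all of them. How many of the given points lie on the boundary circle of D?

2

Side lengths²: P_1P_2² = 269, P_1P_3² = 145, P_2P_3² = 20.
Since P_1P_2² = 269 ≥ 145 + 20 = 165, the angle opposite P_1P_2 is not acute, so the smallest enclosing circle has P_1P_2 as diameter.
Centre = midpoint of P_1P_2 = (1, 0.5), r² = 269/4 = 67.25.
The points at distance exactly r from the centre are P_1, P_2 — 2 points.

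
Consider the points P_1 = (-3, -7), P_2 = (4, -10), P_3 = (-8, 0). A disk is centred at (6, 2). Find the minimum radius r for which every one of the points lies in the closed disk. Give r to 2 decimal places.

The required radius is the distance from (6, 2) to the farthest point.
Squared distances: 162, 148, 200.
Maximum is 200, attained at P_3.
r = √200 ≈ 14.14.

14.14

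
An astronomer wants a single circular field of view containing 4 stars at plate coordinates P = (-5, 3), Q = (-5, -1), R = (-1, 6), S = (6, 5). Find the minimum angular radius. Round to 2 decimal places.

6.26

The minimum enclosing circle of a finite set is fixed by two of the points (as a diameter) or three (as a circumcircle).
The farthest pair is Q–S with squared distance 157. The circle on this segment as diameter has centre (0.5, 2) and r² = 157/4 = 39.25.
Check P: distance² to centre = 31.25 ≤ 39.25, so it lies inside.
All remaining points lie in this disk, and no smaller disk contains both endpoints, so this is the minimum enclosing circle.
r = √(39.25) ≈ 6.26.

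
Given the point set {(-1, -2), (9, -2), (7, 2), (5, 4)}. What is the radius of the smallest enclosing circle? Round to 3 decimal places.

5.099

By Welzl's lemma the MEC is supported by two points (diametrically opposite) or three points (on a circumcircle).
The minimum enclosing circle is determined by three boundary points: (-1, -2), (9, -2), (5, 4).
Their circumcentre is (4, -1) with r² = 26.
The farthest remaining point (7, 2) is at distance² 18 ≤ 26.
r = √26 ≈ 5.099.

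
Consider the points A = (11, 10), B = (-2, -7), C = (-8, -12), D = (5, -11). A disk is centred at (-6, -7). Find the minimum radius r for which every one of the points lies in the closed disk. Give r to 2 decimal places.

24.04

The required radius is the distance from (-6, -7) to the farthest point.
Squared distances: 578, 16, 29, 137.
Maximum is 578, attained at A.
r = √578 ≈ 24.04.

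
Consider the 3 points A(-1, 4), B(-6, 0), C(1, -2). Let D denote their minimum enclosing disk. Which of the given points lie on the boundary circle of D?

Side lengths²: AB² = 41, AC² = 40, BC² = 53.
Since BC² = 53 < 41 + 40 = 81, the triangle is acute, so the smallest enclosing circle is the circumcircle.
Circumcentre = (-81/38, 11/38), r² = 10865/722.
The points at distance exactly r from the centre are A, B, C — 3 points.

A, B, C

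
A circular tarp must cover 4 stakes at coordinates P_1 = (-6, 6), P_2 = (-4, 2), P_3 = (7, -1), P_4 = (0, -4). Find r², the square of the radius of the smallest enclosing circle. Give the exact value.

54.5

A smallest enclosing disk is always determined by at most three of the input points on its boundary.
The farthest pair is P_1–P_3 with squared distance 218. The circle on this segment as diameter has centre (0.5, 2.5) and r² = 218/4 = 54.5.
Check P_2: distance² to centre = 20.5 ≤ 54.5, so it lies inside.
All remaining points lie in this disk, and no smaller disk contains both endpoints, so this is the minimum enclosing circle.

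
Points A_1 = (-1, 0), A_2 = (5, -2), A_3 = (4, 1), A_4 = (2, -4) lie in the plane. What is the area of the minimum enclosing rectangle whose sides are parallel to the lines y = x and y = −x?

28

In coordinates u = x + y, v = x − y the rectangle is axis-aligned; the map (x,y)→(u,v) scales areas by 2.
u-values: -1, 3, 5, -2; range = 5 − (-2) = 7.
v-values: -1, 7, 3, 6; range = 7 − (-1) = 8.
Area = (7 × 8) / 2 = 28.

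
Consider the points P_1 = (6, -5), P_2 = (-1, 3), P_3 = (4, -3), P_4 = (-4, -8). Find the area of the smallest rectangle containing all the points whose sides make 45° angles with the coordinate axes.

In coordinates u = x + y, v = x − y the rectangle is axis-aligned; the map (x,y)→(u,v) scales areas by 2.
u-values: 1, 2, 1, -12; range = 2 − (-12) = 14.
v-values: 11, -4, 7, 4; range = 11 − (-4) = 15.
Area = (14 × 15) / 2 = 105.

105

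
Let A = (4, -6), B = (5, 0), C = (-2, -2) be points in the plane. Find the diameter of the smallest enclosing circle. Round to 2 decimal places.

7.98

Side lengths²: AB² = 37, AC² = 52, BC² = 53.
Since BC² = 53 < 52 + 37 = 89, the triangle is acute, so the smallest enclosing circle is the circumcircle.
Circumcentre = (1.95, -2.575), r² = 15.933125.
Diameter = 2r = 2√(15.933125) ≈ 7.98.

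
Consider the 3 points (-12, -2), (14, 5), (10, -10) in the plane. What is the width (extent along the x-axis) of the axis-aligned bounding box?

26

max x = 14, min x = -12, so width = 26.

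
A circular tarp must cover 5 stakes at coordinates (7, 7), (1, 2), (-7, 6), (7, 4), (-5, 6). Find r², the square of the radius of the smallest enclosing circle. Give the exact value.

4925/98

The minimum enclosing circle is determined by three boundary points: (7, 7), (-7, 6), (7, 4).
Their circumcentre is (1/14, 5.5) with r² = 4925/98.
The farthest remaining point (-5, 6) is at distance² 2545/98 ≤ 4925/98.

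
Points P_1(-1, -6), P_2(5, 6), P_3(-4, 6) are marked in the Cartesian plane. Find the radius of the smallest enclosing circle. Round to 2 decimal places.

Side lengths²: P_1P_2² = 180, P_1P_3² = 153, P_2P_3² = 81.
Since P_1P_2² = 180 < 153 + 81 = 234, the triangle is acute, so the smallest enclosing circle is the circumcircle.
Circumcentre = (0.5, 0.75), r² = 47.8125.
r = √(47.8125) ≈ 6.91.

6.91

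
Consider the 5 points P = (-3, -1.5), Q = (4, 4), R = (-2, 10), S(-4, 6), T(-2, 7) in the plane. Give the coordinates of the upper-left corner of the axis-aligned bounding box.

(-4, 10)

x-range [-4, 4], y-range [-1.5, 10].
The upper-left corner is (-4, 10).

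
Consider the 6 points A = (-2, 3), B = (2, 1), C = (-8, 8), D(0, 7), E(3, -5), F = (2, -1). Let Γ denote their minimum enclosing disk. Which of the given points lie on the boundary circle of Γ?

C, E

By Welzl's lemma the MEC is supported by two points (diametrically opposite) or three points (on a circumcircle).
The farthest pair is C–E with squared distance 290. The circle on this segment as diameter has centre (-2.5, 1.5) and r² = 290/4 = 72.5.
Check A: distance² to centre = 2.5 ≤ 72.5, so it lies inside.
All remaining points lie in this disk, and no smaller disk contains both endpoints, so this is the minimum enclosing circle.
The points at distance exactly r from the centre are C, E — 2 points.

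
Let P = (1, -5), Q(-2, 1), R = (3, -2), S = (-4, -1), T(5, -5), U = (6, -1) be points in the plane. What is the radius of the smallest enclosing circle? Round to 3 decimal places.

5.076

A smallest enclosing disk is always determined by at most three of the input points on its boundary.
The minimum enclosing circle is determined by three boundary points: S, T, U.
Their circumcentre is (1, -1.875) with r² = 25.765625.
The farthest remaining point Q is at distance² 17.265625 ≤ 25.765625.
r = √(25.765625) ≈ 5.076.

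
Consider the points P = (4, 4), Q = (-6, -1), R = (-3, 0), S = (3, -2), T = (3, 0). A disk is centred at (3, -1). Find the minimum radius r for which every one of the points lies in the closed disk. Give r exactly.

The required radius is the distance from (3, -1) to the farthest point.
Squared distances: 26, 81, 37, 1, 1.
Maximum is 81, attained at Q.
r = √81 = 9.

9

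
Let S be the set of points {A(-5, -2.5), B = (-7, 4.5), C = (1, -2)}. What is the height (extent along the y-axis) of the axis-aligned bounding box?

7

max y = 4.5, min y = -2.5, so height = 7.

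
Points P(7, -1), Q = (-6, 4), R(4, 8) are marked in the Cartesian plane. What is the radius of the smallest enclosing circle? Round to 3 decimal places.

6.976

Side lengths²: PQ² = 194, PR² = 90, QR² = 116.
Since PQ² = 194 < 116 + 90 = 206, the triangle is acute, so the smallest enclosing circle is the circumcircle.
Circumcentre = (11/17, 32/17), r² = 14065/289.
r = √(14065/289) ≈ 6.976.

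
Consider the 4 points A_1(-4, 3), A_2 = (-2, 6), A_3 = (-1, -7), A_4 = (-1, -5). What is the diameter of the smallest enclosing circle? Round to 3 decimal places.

13.038

A smallest enclosing disk is always determined by at most three of the input points on its boundary.
The farthest pair is A_2–A_3 with squared distance 170. The circle on this segment as diameter has centre (-1.5, -0.5) and r² = 170/4 = 42.5.
Check A_1: distance² to centre = 18.5 ≤ 42.5, so it lies inside.
All remaining points lie in this disk, and no smaller disk contains both endpoints, so this is the minimum enclosing circle.
Diameter = 2r = 2√(42.5) ≈ 13.038.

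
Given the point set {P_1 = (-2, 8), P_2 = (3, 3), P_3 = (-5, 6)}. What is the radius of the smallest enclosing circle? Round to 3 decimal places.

4.272

Side lengths²: P_1P_2² = 50, P_1P_3² = 13, P_2P_3² = 73.
Since P_2P_3² = 73 ≥ 50 + 13 = 63, the angle opposite P_2P_3 is not acute, so the smallest enclosing circle has P_2P_3 as diameter.
Centre = midpoint of P_2P_3 = (-1, 4.5), r² = 73/4 = 18.25.
r = √(18.25) ≈ 4.272.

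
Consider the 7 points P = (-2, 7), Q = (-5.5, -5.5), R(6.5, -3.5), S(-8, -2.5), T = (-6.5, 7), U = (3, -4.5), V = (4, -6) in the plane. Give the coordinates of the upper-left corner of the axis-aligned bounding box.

x-range [-8, 6.5], y-range [-6, 7].
The upper-left corner is (-8, 7).

(-8, 7)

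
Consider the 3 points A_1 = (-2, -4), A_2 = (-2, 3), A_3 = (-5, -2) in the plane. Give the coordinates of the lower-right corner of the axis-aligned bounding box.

(-2, -4)

x-range [-5, -2], y-range [-4, 3].
The lower-right corner is (-2, -4).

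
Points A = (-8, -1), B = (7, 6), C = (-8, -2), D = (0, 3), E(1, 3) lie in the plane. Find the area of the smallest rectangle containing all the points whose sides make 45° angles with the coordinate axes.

92

In coordinates u = x + y, v = x − y the rectangle is axis-aligned; the map (x,y)→(u,v) scales areas by 2.
u-values: -9, 13, -10, 3, 4; range = 13 − (-10) = 23.
v-values: -7, 1, -6, -3, -2; range = 1 − (-7) = 8.
Area = (23 × 8) / 2 = 92.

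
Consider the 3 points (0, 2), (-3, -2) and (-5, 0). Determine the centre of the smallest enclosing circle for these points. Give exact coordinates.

Call the three points A, B, C in the order given.
Side lengths²: AB² = 25, AC² = 29, BC² = 8.
Since AC² = 29 < 25 + 8 = 33, the triangle is acute, so the smallest enclosing circle is the circumcircle.
Circumcentre = (-33/14, 9/14), r² = 725/98.
Centre = (-33/14, 9/14).

(-33/14, 9/14)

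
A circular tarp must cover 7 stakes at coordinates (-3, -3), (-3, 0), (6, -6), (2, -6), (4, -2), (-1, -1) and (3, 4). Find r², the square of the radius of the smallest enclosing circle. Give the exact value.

18421/576

The minimum enclosing circle is determined by three boundary points: (-3, 0), (6, -6), (3, 4).
Their circumcentre is (29/12, -1.625) with r² = 18421/576.
The farthest remaining point (-3, -3) is at distance² 17989/576 ≤ 18421/576.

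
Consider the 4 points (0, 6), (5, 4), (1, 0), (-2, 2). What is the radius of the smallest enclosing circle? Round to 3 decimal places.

A smallest enclosing disk is always determined by at most three of the input points on its boundary.
The farthest pair is (5, 4)–(-2, 2) with squared distance 53. The circle on this segment as diameter has centre (1.5, 3) and r² = 53/4 = 13.25.
Check (0, 6): distance² to centre = 11.25 ≤ 13.25, so it lies inside.
All remaining points lie in this disk, and no smaller disk contains both endpoints, so this is the minimum enclosing circle.
r = √(13.25) ≈ 3.640.

3.640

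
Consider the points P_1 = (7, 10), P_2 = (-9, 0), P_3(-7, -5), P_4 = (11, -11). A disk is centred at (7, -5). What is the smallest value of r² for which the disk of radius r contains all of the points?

281

The required radius is the distance from (7, -5) to the farthest point.
Squared distances: 225, 281, 196, 52.
Maximum is 281, attained at P_2.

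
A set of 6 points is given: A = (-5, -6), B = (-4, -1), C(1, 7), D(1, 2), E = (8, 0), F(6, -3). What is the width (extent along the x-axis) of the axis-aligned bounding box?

max x = 8, min x = -5, so width = 13.

13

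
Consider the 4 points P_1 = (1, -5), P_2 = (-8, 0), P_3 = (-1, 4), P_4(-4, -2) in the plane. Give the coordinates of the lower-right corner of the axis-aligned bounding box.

x-range [-8, 1], y-range [-5, 4].
The lower-right corner is (1, -5).

(1, -5)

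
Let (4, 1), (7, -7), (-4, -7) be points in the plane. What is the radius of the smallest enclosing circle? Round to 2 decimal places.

6.04

Call the three points A, B, C in the order given.
Side lengths²: AB² = 73, AC² = 128, BC² = 121.
Since AC² = 128 < 121 + 73 = 194, the triangle is acute, so the smallest enclosing circle is the circumcircle.
Circumcentre = (1.5, -4.5), r² = 36.5.
r = √(36.5) ≈ 6.04.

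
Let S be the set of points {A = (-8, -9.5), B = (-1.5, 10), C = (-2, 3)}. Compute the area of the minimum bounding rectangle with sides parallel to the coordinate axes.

126.75

x ranges over [-8, -1.5], width 6.5.
y ranges over [-9.5, 10], height 19.5.
Area = 6.5 × 19.5 = 126.75.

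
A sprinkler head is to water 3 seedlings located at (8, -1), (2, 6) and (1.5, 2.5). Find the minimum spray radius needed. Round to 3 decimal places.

Call the three points A, B, C in the order given.
Side lengths²: AB² = 85, AC² = 54.5, BC² = 12.5.
Since AB² = 85 ≥ 54.5 + 12.5 = 67, the angle opposite AB is not acute, so the smallest enclosing circle has AB as diameter.
Centre = midpoint of AB = (5, 2.5), r² = 85/4 = 21.25.
r = √(21.25) ≈ 4.610.

4.610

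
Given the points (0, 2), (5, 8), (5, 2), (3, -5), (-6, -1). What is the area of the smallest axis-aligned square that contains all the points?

The bounding box has width 11 and height 13.
An axis-aligned square enclosing the set must have side ≥ max(width, height).
So the minimum side is max(11, 13) = 13.
Area = 13² = 169.

169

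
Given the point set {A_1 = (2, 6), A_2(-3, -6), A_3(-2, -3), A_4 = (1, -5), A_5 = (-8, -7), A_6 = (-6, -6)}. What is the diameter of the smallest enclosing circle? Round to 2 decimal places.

The minimum enclosing circle of a finite set is fixed by two of the points (as a diameter) or three (as a circumcircle).
The farthest pair is A_1–A_5 with squared distance 269. The circle on this segment as diameter has centre (-3, -0.5) and r² = 269/4 = 67.25.
Check A_2: distance² to centre = 30.25 ≤ 67.25, so it lies inside.
All remaining points lie in this disk, and no smaller disk contains both endpoints, so this is the minimum enclosing circle.
Diameter = 2r = 2√(67.25) ≈ 16.40.

16.40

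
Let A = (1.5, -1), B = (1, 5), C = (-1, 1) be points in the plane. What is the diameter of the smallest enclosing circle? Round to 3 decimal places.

6.021

Side lengths²: AB² = 36.25, AC² = 10.25, BC² = 20.
Since AB² = 36.25 ≥ 20 + 10.25 = 30.25, the angle opposite AB is not acute, so the smallest enclosing circle has AB as diameter.
Centre = midpoint of AB = (1.25, 2), r² = 36.25/4 = 9.0625.
Diameter = 2r = 2√(9.0625) ≈ 6.021.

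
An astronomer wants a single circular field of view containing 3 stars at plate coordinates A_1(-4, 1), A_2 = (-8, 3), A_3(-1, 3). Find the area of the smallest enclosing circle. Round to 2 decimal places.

Side lengths²: A_1A_2² = 20, A_1A_3² = 13, A_2A_3² = 49.
Since A_2A_3² = 49 ≥ 20 + 13 = 33, the angle opposite A_2A_3 is not acute, so the smallest enclosing circle has A_2A_3 as diameter.
Centre = midpoint of A_2A_3 = (-4.5, 3), r² = 49/4 = 12.25.
Area = π·r² = π·12.25 ≈ 38.48.

38.48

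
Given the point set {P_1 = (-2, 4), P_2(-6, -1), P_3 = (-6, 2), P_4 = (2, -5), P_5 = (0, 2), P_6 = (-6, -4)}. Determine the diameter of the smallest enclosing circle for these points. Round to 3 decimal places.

10.641

A smallest enclosing disk is always determined by at most three of the input points on its boundary.
The minimum enclosing circle is determined by three boundary points: P_1, P_3, P_4.
Their circumcentre is (-81/44, -29/22) with r² = 54805/1936.
The farthest remaining point P_6 is at distance² 47413/1936 ≤ 54805/1936.
Diameter = 2r = 2√(54805/1936) ≈ 10.641.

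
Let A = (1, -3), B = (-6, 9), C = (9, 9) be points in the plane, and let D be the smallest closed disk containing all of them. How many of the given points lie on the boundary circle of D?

3

Side lengths²: AB² = 193, AC² = 208, BC² = 225.
Since BC² = 225 < 208 + 193 = 401, the triangle is acute, so the smallest enclosing circle is the circumcircle.
Circumcentre = (1.5, 16/3), r² = 2509/36.
The points at distance exactly r from the centre are A, B, C — 3 points.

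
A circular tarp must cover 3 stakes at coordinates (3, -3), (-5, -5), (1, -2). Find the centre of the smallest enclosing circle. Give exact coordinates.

(-1, -4)

Call the three points A, B, C in the order given.
Side lengths²: AB² = 68, AC² = 5, BC² = 45.
Since AB² = 68 ≥ 45 + 5 = 50, the angle opposite AB is not acute, so the smallest enclosing circle has AB as diameter.
Centre = midpoint of AB = (-1, -4), r² = 68/4 = 17.
Centre = (-1, -4).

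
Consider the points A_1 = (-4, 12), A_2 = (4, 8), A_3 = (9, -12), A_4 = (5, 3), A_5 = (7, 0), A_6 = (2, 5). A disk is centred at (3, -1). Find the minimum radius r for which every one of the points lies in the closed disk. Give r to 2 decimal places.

The required radius is the distance from (3, -1) to the farthest point.
Squared distances: 218, 82, 157, 20, 17, 37.
Maximum is 218, attained at A_1.
r = √218 ≈ 14.76.

14.76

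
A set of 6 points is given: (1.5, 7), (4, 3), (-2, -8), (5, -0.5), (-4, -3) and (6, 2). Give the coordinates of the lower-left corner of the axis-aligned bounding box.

(-4, -8)

x-range [-4, 6], y-range [-8, 7].
The lower-left corner is (-4, -8).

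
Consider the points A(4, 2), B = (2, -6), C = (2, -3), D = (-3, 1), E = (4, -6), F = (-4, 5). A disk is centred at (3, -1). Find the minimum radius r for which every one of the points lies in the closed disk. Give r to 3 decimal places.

9.220

The required radius is the distance from (3, -1) to the farthest point.
Squared distances: 10, 26, 5, 40, 26, 85.
Maximum is 85, attained at F.
r = √85 ≈ 9.220.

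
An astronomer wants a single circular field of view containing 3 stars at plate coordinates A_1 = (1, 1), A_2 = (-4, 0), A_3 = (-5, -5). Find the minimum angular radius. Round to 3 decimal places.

4.243

Side lengths²: A_1A_2² = 26, A_1A_3² = 72, A_2A_3² = 26.
Since A_1A_3² = 72 ≥ 26 + 26 = 52, the angle opposite A_1A_3 is not acute, so the smallest enclosing circle has A_1A_3 as diameter.
Centre = midpoint of A_1A_3 = (-2, -2), r² = 72/4 = 18.
r = √18 ≈ 4.243.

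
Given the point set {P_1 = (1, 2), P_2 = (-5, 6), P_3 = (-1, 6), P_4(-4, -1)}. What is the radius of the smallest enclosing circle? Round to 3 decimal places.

3.912

A smallest enclosing disk is always determined by at most three of the input points on its boundary.
The minimum enclosing circle is determined by three boundary points: P_1, P_2, P_4.
Their circumcentre is (-54/19, 52/19) with r² = 5525/361.
The farthest remaining point P_3 is at distance² 5069/361 ≤ 5525/361.
r = √(5525/361) ≈ 3.912.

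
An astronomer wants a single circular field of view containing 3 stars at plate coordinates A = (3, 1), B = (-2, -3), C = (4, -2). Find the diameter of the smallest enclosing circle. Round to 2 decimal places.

6.48

Side lengths²: AB² = 41, AC² = 10, BC² = 37.
Since AB² = 41 < 37 + 10 = 47, the triangle is acute, so the smallest enclosing circle is the circumcircle.
Circumcentre = (31/38, -53/38), r² = 7585/722.
Diameter = 2r = 2√(7585/722) ≈ 6.48.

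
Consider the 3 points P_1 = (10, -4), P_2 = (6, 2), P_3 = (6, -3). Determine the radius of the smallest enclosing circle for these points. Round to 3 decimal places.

3.606

Side lengths²: P_1P_2² = 52, P_1P_3² = 17, P_2P_3² = 25.
Since P_1P_2² = 52 ≥ 25 + 17 = 42, the angle opposite P_1P_2 is not acute, so the smallest enclosing circle has P_1P_2 as diameter.
Centre = midpoint of P_1P_2 = (8, -1), r² = 52/4 = 13.
r = √13 ≈ 3.606.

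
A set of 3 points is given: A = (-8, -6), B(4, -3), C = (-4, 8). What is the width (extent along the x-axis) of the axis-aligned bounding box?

max x = 4, min x = -8, so width = 12.

12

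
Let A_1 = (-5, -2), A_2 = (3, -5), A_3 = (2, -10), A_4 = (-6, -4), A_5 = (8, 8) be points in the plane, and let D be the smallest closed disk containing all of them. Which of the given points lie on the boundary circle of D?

A_3, A_4, A_5

The minimum enclosing circle of a finite set is fixed by two of the points (as a diameter) or three (as a circumcircle).
The minimum enclosing circle is determined by three boundary points: A_3, A_4, A_5.
Their circumcentre is (3, -1/3) with r² = 850/9.
The farthest remaining point A_1 is at distance² 601/9 ≤ 850/9.
The points at distance exactly r from the centre are A_3, A_4, A_5 — 3 points.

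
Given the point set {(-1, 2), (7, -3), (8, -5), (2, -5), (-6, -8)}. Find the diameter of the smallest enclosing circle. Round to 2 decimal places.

14.60

The minimum enclosing circle is determined by three boundary points: (-1, 2), (8, -5), (-6, -8).
Their circumcentre is (0.7, -5.1) with r² = 53.3.
The farthest remaining point (7, -3) is at distance² 44.1 ≤ 53.3.
Diameter = 2r = 2√(53.3) ≈ 14.60.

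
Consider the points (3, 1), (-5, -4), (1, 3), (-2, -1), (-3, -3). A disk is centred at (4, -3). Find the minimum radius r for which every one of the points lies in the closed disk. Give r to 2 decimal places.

9.06

The required radius is the distance from (4, -3) to the farthest point.
Squared distances: 17, 82, 45, 40, 49.
Maximum is 82, attained at (-5, -4).
r = √82 ≈ 9.06.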